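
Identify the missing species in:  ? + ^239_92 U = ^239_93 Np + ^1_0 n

proton

Conserve mass number: A + 239 = 239 + 1, so A = 1.
Conserve atomic number: Z + 92 = 93 + 0, so Z = 1.
A = 1 and Z = 1 is ^1_1 H — a proton.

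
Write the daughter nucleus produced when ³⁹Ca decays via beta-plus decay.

Beta-plus decay: mass number changes by +0, atomic number by -1.
A: 39 = 39; Z: 20 − 1 = 19.
Z = 19 is potassium, so the daughter is ³⁹K.

K-39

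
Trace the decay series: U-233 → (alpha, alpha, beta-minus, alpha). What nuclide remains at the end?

Start: (A, Z) = (233, 92).
After α: (229, 90).
After α: (225, 88).
After β⁻: (225, 89).
After α: (221, 87).
Z = 87 is francium.

Fr-221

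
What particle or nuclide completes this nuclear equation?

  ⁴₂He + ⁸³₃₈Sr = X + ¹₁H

Conserve mass number: 4 + 83 = A + 1, so A = 86.
Conserve atomic number: 2 + 38 = Z + 1, so Z = 39.
Z = 39 is yttrium, so the species is ⁸⁶₃₉Y.

Y-86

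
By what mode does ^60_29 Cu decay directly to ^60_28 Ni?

ΔA = 60 − 60 = 0; ΔZ = 28 − 29 = -1.
A is unchanged and Z drops by 1 — a proton has become a neutron (β⁺ emission or electron capture).

beta-plus decay or electron capture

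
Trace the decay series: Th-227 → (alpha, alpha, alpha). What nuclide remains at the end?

Po-215

Start: (A, Z) = (227, 90).
After α: (223, 88).
After α: (219, 86).
After α: (215, 84).
Z = 84 is polonium.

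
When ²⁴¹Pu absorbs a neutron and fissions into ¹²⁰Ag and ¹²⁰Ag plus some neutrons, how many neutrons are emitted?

2

Conserve mass number: 242 = 120 + 120 + k, so k = 242 − 240 = 2.
Check atomic number: 94 = 47 + 47 + 0 = 94. ✓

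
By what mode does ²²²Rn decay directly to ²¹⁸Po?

ΔA = 218 − 222 = -4; ΔZ = 84 − 86 = -2.
A drops by 4 and Z drops by 2 — the signature of alpha emission.

alpha decay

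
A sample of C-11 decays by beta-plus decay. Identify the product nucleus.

B-11

Beta-plus decay: mass number changes by +0, atomic number by -1.
A: 11 = 11; Z: 6 − 1 = 5.
Z = 5 is boron, so the daughter is B-11.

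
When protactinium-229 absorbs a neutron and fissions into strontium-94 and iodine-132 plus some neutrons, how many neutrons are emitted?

4

Conserve mass number: 230 = 94 + 132 + k, so k = 230 − 226 = 4.
Check atomic number: 91 = 38 + 53 + 0 = 91. ✓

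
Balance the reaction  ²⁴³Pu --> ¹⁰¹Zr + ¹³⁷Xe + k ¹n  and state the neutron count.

5

Conserve mass number: 243 = 101 + 137 + k, so k = 243 − 238 = 5.
Check atomic number: 94 = 40 + 54 + 0 = 94. ✓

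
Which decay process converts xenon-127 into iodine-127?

ΔA = 127 − 127 = 0; ΔZ = 53 − 54 = -1.
A is unchanged and Z drops by 1 — a proton has become a neutron (β⁺ emission or electron capture).

beta-plus decay or electron capture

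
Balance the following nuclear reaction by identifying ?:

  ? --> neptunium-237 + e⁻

Conserve mass number: A = 237 + 0, so A = 237.
Conserve atomic number: Z = 93 − 1, so Z = 92.
Z = 92 is uranium, so the species is uranium-237.

U-237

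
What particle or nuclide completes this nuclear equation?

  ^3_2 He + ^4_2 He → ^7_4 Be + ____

Conserve mass number: 3 + 4 = 7 + A, so A = 0.
Conserve atomic number: 2 + 2 = 4 + Z, so Z = 0.
A = 0 and Z = 0 is ^0_0 γ — a gamma ray.

gamma ray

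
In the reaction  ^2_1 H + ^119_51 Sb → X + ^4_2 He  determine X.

Conserve mass number: 2 + 119 = A + 4, so A = 117.
Conserve atomic number: 1 + 51 = Z + 2, so Z = 50.
Z = 50 is tin, so the species is ^117_50 Sn.

Sn-117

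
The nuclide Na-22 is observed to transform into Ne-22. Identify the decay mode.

beta-plus decay or electron capture

ΔA = 22 − 22 = 0; ΔZ = 10 − 11 = -1.
A is unchanged and Z drops by 1 — a proton has become a neutron (β⁺ emission or electron capture).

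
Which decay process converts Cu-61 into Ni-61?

ΔA = 61 − 61 = 0; ΔZ = 28 − 29 = -1.
A is unchanged and Z drops by 1 — a proton has become a neutron (β⁺ emission or electron capture).

beta-plus decay or electron capture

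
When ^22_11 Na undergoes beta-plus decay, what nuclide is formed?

Beta-plus decay: mass number changes by +0, atomic number by -1.
A: 22 = 22; Z: 11 − 1 = 10.
Z = 10 is neon, so the daughter is ^22_10 Ne.

Ne-22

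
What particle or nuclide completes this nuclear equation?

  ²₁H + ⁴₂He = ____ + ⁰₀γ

Conserve mass number: 2 + 4 = A + 0, so A = 6.
Conserve atomic number: 1 + 2 = Z + 0, so Z = 3.
Z = 3 is lithium, so the species is ⁶₃Li.

Li-6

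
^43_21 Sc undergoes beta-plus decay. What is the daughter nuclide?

Ca-43

Beta-plus decay: mass number changes by +0, atomic number by -1.
A: 43 = 43; Z: 21 − 1 = 20.
Z = 20 is calcium, so the daughter is ^43_20 Ca.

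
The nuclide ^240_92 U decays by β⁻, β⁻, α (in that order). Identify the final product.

U-236

Start: (A, Z) = (240, 92).
After β⁻: (240, 93).
After β⁻: (240, 94).
After α: (236, 92).
Z = 92 is uranium.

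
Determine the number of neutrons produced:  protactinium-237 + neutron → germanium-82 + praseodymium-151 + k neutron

Conserve mass number: 238 = 82 + 151 + k, so k = 238 − 233 = 5.
Check atomic number: 91 = 32 + 59 + 0 = 91. ✓

5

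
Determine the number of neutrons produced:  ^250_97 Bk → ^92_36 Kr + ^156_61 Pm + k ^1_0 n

2

Conserve mass number: 250 = 92 + 156 + k, so k = 250 − 248 = 2.
Check atomic number: 97 = 36 + 61 + 0 = 97. ✓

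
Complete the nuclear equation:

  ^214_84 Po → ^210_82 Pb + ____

Conserve mass number: 214 = 210 + A, so A = 4.
Conserve atomic number: 84 = 82 + Z, so Z = 2.
A = 4 and Z = 2 is ^4_2 He — an alpha particle.

alpha particle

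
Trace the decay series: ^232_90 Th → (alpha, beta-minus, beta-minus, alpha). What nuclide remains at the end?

Ra-224

Start: (A, Z) = (232, 90).
After α: (228, 88).
After β⁻: (228, 89).
After β⁻: (228, 90).
After α: (224, 88).
Z = 88 is radium.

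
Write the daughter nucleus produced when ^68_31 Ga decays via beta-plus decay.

Zn-68

Beta-plus decay: mass number changes by +0, atomic number by -1.
A: 68 = 68; Z: 31 − 1 = 30.
Z = 30 is zinc, so the daughter is ^68_30 Zn.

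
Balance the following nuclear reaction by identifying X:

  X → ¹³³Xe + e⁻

Conserve mass number: A = 133 + 0, so A = 133.
Conserve atomic number: Z = 54 − 1, so Z = 53.
Z = 53 is iodine, so the species is ¹³³I.

I-133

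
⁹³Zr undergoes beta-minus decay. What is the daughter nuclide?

Beta-minus decay: mass number changes by +0, atomic number by +1.
A: 93 = 93; Z: 40 + 1 = 41.
Z = 41 is niobium, so the daughter is ⁹³Nb.

Nb-93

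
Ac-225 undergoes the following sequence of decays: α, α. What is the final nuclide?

At-217

Start: (A, Z) = (225, 89).
After α: (221, 87).
After α: (217, 85).
Z = 85 is astatine.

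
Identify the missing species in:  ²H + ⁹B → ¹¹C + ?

gamma ray

Conserve mass number: 2 + 9 = 11 + A, so A = 0.
Conserve atomic number: 1 + 5 = 6 + Z, so Z = 0.
A = 0 and Z = 0 is γ — a gamma ray.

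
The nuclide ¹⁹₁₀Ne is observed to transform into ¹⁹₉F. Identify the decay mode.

beta-plus decay or electron capture

ΔA = 19 − 19 = 0; ΔZ = 9 − 10 = -1.
A is unchanged and Z drops by 1 — a proton has become a neutron (β⁺ emission or electron capture).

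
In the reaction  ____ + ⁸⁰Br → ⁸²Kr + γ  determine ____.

deuteron

Conserve mass number: A + 80 = 82 + 0, so A = 2.
Conserve atomic number: Z + 35 = 36 + 0, so Z = 1.
A = 2 and Z = 1 is ²H — a deuteron.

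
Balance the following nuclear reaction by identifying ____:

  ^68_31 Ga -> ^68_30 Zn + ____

positron

Conserve mass number: 68 = 68 + A, so A = 0.
Conserve atomic number: 31 = 30 + Z, so Z = 1.
A = 0 and Z = 1 is ^0_1 e — a positron.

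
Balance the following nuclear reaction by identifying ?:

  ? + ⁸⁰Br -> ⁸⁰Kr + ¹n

Conserve mass number: A + 80 = 80 + 1, so A = 1.
Conserve atomic number: Z + 35 = 36 + 0, so Z = 1.
A = 1 and Z = 1 is ¹H — a proton.

proton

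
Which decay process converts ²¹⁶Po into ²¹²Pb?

alpha decay

ΔA = 212 − 216 = -4; ΔZ = 82 − 84 = -2.
A drops by 4 and Z drops by 2 — the signature of alpha emission.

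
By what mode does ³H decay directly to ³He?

beta-minus decay

ΔA = 3 − 3 = 0; ΔZ = 2 − 1 = +1.
A is unchanged and Z rises by 1 — a neutron has become a proton (β⁻ decay).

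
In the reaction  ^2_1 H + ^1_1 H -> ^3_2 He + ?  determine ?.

gamma ray

Conserve mass number: 2 + 1 = 3 + A, so A = 0.
Conserve atomic number: 1 + 1 = 2 + Z, so Z = 0.
A = 0 and Z = 0 is ^0_0 γ — a gamma ray.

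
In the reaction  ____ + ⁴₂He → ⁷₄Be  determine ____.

He-3

Conserve mass number: A + 4 = 7, so A = 3.
Conserve atomic number: Z + 2 = 4, so Z = 2.
Z = 2 is helium, so the species is ³₂He.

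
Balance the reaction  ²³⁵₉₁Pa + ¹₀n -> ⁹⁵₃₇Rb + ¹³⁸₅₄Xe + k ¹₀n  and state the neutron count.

Conserve mass number: 236 = 95 + 138 + k, so k = 236 − 233 = 3.
Check atomic number: 91 = 37 + 54 + 0 = 91. ✓

3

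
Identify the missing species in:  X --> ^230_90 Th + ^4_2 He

U-234

Conserve mass number: A = 230 + 4, so A = 234.
Conserve atomic number: Z = 90 + 2, so Z = 92.
Z = 92 is uranium, so the species is ^234_92 U.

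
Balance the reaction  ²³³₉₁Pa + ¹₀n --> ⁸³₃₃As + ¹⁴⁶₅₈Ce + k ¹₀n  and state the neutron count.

5

Conserve mass number: 234 = 83 + 146 + k, so k = 234 − 229 = 5.
Check atomic number: 91 = 33 + 58 + 0 = 91. ✓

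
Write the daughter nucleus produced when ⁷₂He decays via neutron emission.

Neutron emission: mass number changes by -1, atomic number by +0.
A: 7 − 1 = 6; Z: 2 = 2.
Z = 2 is helium, so the daughter is ⁶₂He.

He-6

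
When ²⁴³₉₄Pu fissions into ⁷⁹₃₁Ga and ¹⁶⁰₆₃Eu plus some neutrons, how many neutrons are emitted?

Conserve mass number: 243 = 79 + 160 + k, so k = 243 − 239 = 4.
Check atomic number: 94 = 31 + 63 + 0 = 94. ✓

4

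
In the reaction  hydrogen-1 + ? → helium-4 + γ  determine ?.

Conserve mass number: 1 + A = 4 + 0, so A = 3.
Conserve atomic number: 1 + Z = 2 + 0, so Z = 1.
A = 3 and Z = 1 is hydrogen-3 — a triton.

triton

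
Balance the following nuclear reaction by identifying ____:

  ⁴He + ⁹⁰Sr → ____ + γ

Conserve mass number: 4 + 90 = A + 0, so A = 94.
Conserve atomic number: 2 + 38 = Z + 0, so Z = 40.
Z = 40 is zirconium, so the species is ⁹⁴Zr.

Zr-94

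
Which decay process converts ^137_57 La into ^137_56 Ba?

beta-plus decay or electron capture

ΔA = 137 − 137 = 0; ΔZ = 56 − 57 = -1.
A is unchanged and Z drops by 1 — a proton has become a neutron (β⁺ emission or electron capture).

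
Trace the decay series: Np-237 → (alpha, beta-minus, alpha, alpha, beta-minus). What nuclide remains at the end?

Start: (A, Z) = (237, 93).
After α: (233, 91).
After β⁻: (233, 92).
After α: (229, 90).
After α: (225, 88).
After β⁻: (225, 89).
Z = 89 is actinium.

Ac-225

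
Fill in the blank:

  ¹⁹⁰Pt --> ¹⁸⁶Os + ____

alpha particle

Conserve mass number: 190 = 186 + A, so A = 4.
Conserve atomic number: 78 = 76 + Z, so Z = 2.
A = 4 and Z = 2 is ⁴He — an alpha particle.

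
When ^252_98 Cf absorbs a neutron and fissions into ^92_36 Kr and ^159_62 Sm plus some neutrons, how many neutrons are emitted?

Conserve mass number: 253 = 92 + 159 + k, so k = 253 − 251 = 2.
Check atomic number: 98 = 36 + 62 + 0 = 98. ✓

2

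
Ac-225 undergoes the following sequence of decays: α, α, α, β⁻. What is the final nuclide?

Po-213

Start: (A, Z) = (225, 89).
After α: (221, 87).
After α: (217, 85).
After α: (213, 83).
After β⁻: (213, 84).
Z = 84 is polonium.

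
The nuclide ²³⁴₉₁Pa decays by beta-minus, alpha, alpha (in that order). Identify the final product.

Start: (A, Z) = (234, 91).
After β⁻: (234, 92).
After α: (230, 90).
After α: (226, 88).
Z = 88 is radium.

Ra-226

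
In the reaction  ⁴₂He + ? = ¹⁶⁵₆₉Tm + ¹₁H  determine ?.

Conserve mass number: 4 + A = 165 + 1, so A = 162.
Conserve atomic number: 2 + Z = 69 + 1, so Z = 68.
Z = 68 is erbium, so the species is ¹⁶²₆₈Er.

Er-162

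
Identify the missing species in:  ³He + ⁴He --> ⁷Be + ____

Conserve mass number: 3 + 4 = 7 + A, so A = 0.
Conserve atomic number: 2 + 2 = 4 + Z, so Z = 0.
A = 0 and Z = 0 is γ — a gamma ray.

gamma ray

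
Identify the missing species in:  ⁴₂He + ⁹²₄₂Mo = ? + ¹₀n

Ru-95

Conserve mass number: 4 + 92 = A + 1, so A = 95.
Conserve atomic number: 2 + 42 = Z + 0, so Z = 44.
Z = 44 is ruthenium, so the species is ⁹⁵₄₄Ru.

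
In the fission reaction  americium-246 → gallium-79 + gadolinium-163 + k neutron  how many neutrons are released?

4

Conserve mass number: 246 = 79 + 163 + k, so k = 246 − 242 = 4.
Check atomic number: 95 = 31 + 64 + 0 = 95. ✓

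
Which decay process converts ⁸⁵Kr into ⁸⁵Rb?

beta-minus decay

ΔA = 85 − 85 = 0; ΔZ = 37 − 36 = +1.
A is unchanged and Z rises by 1 — a neutron has become a proton (β⁻ decay).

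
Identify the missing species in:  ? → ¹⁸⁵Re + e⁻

Conserve mass number: A = 185 + 0, so A = 185.
Conserve atomic number: Z = 75 − 1, so Z = 74.
Z = 74 is tungsten, so the species is ¹⁸⁵W.

W-185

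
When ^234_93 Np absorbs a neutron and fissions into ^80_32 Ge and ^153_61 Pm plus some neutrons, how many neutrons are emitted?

Conserve mass number: 235 = 80 + 153 + k, so k = 235 − 233 = 2.
Check atomic number: 93 = 32 + 61 + 0 = 93. ✓

2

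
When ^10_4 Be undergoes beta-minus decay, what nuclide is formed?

Beta-minus decay: mass number changes by +0, atomic number by +1.
A: 10 = 10; Z: 4 + 1 = 5.
Z = 5 is boron, so the daughter is ^10_5 B.

B-10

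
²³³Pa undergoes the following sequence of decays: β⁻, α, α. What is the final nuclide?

Ra-225

Start: (A, Z) = (233, 91).
After β⁻: (233, 92).
After α: (229, 90).
After α: (225, 88).
Z = 88 is radium.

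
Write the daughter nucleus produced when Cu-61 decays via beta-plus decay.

Ni-61

Beta-plus decay: mass number changes by +0, atomic number by -1.
A: 61 = 61; Z: 29 − 1 = 28.
Z = 28 is nickel, so the daughter is Ni-61.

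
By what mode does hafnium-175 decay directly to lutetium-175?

beta-plus decay or electron capture

ΔA = 175 − 175 = 0; ΔZ = 71 − 72 = -1.
A is unchanged and Z drops by 1 — a proton has become a neutron (β⁺ emission or electron capture).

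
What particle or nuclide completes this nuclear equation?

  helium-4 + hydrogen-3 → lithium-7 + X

Conserve mass number: 4 + 3 = 7 + A, so A = 0.
Conserve atomic number: 2 + 1 = 3 + Z, so Z = 0.
A = 0 and Z = 0 is γ — a gamma ray.

gamma ray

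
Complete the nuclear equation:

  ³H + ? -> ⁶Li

Conserve mass number: 3 + A = 6, so A = 3.
Conserve atomic number: 1 + Z = 3, so Z = 2.
Z = 2 is helium, so the species is ³He.

He-3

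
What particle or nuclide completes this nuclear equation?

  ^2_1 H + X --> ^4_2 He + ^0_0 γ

Conserve mass number: 2 + A = 4 + 0, so A = 2.
Conserve atomic number: 1 + Z = 2 + 0, so Z = 1.
A = 2 and Z = 1 is ^2_1 H — a deuteron.

deuteron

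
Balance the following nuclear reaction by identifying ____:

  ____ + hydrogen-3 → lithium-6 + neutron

Conserve mass number: A + 3 = 6 + 1, so A = 4.
Conserve atomic number: Z + 1 = 3 + 0, so Z = 2.
A = 4 and Z = 2 is helium-4 — an alpha particle.

alpha particle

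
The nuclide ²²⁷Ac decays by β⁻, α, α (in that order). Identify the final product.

Rn-219

Start: (A, Z) = (227, 89).
After β⁻: (227, 90).
After α: (223, 88).
After α: (219, 86).
Z = 86 is radon.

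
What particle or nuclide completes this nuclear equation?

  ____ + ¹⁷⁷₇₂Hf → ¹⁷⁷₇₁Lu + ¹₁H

neutron

Conserve mass number: A + 177 = 177 + 1, so A = 1.
Conserve atomic number: Z + 72 = 71 + 1, so Z = 0.
A = 1 and Z = 0 is ¹₀n — a neutron.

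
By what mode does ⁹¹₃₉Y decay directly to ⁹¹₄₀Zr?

beta-minus decay

ΔA = 91 − 91 = 0; ΔZ = 40 − 39 = +1.
A is unchanged and Z rises by 1 — a neutron has become a proton (β⁻ decay).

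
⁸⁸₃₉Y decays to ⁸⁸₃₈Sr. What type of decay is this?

ΔA = 88 − 88 = 0; ΔZ = 38 − 39 = -1.
A is unchanged and Z drops by 1 — a proton has become a neutron (β⁺ emission or electron capture).

beta-plus decay or electron capture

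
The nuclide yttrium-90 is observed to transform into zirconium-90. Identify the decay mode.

beta-minus decay

ΔA = 90 − 90 = 0; ΔZ = 40 − 39 = +1.
A is unchanged and Z rises by 1 — a neutron has become a proton (β⁻ decay).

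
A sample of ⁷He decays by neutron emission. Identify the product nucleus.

He-6

Neutron emission: mass number changes by -1, atomic number by +0.
A: 7 − 1 = 6; Z: 2 = 2.
Z = 2 is helium, so the daughter is ⁶He.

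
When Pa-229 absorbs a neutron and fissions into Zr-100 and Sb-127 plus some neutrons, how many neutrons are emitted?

3

Conserve mass number: 230 = 100 + 127 + k, so k = 230 − 227 = 3.
Check atomic number: 91 = 40 + 51 + 0 = 91. ✓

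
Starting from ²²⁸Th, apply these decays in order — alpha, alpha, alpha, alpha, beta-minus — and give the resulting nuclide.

Bi-212

Start: (A, Z) = (228, 90).
After α: (224, 88).
After α: (220, 86).
After α: (216, 84).
After α: (212, 82).
After β⁻: (212, 83).
Z = 83 is bismuth.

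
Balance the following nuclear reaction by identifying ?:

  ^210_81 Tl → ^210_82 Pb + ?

Conserve mass number: 210 = 210 + A, so A = 0.
Conserve atomic number: 81 = 82 + Z, so Z = -1.
A = 0 and Z = -1 is ^0_-1 e — a beta-minus particle.

beta-minus particle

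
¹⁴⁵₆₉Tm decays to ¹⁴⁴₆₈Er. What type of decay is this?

proton emission

ΔA = 144 − 145 = -1; ΔZ = 68 − 69 = -1.
A drops by 1 and Z drops by 1 — a proton was emitted.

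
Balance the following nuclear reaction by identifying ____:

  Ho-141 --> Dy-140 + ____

Conserve mass number: 141 = 140 + A, so A = 1.
Conserve atomic number: 67 = 66 + Z, so Z = 1.
A = 1 and Z = 1 is H-1 — a proton.

proton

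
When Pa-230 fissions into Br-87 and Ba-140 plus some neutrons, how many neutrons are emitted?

3

Conserve mass number: 230 = 87 + 140 + k, so k = 230 − 227 = 3.
Check atomic number: 91 = 35 + 56 + 0 = 91. ✓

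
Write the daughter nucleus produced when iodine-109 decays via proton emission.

Te-108

Proton emission: mass number changes by -1, atomic number by -1.
A: 109 − 1 = 108; Z: 53 − 1 = 52.
Z = 52 is tellurium, so the daughter is tellurium-108.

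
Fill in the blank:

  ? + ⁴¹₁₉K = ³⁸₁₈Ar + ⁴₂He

Conserve mass number: A + 41 = 38 + 4, so A = 1.
Conserve atomic number: Z + 19 = 18 + 2, so Z = 1.
A = 1 and Z = 1 is ¹₁H — a proton.

proton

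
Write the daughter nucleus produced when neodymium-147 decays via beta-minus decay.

Beta-minus decay: mass number changes by +0, atomic number by +1.
A: 147 = 147; Z: 60 + 1 = 61.
Z = 61 is promethium, so the daughter is promethium-147.

Pm-147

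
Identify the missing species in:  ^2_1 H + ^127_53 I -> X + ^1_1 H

Conserve mass number: 2 + 127 = A + 1, so A = 128.
Conserve atomic number: 1 + 53 = Z + 1, so Z = 53.
Z = 53 is iodine, so the species is ^128_53 I.

I-128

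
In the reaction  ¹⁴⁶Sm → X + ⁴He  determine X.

Conserve mass number: 146 = A + 4, so A = 142.
Conserve atomic number: 62 = Z + 2, so Z = 60.
Z = 60 is neodymium, so the species is ¹⁴²Nd.

Nd-142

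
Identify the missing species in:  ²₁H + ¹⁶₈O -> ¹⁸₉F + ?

Conserve mass number: 2 + 16 = 18 + A, so A = 0.
Conserve atomic number: 1 + 8 = 9 + Z, so Z = 0.
A = 0 and Z = 0 is ⁰₀γ — a gamma ray.

gamma ray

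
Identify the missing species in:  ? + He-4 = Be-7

He-3

Conserve mass number: A + 4 = 7, so A = 3.
Conserve atomic number: Z + 2 = 4, so Z = 2.
Z = 2 is helium, so the species is He-3.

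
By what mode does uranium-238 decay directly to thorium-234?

alpha decay

ΔA = 234 − 238 = -4; ΔZ = 90 − 92 = -2.
A drops by 4 and Z drops by 2 — the signature of alpha emission.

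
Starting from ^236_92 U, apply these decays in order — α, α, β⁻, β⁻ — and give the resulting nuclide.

Th-228

Start: (A, Z) = (236, 92).
After α: (232, 90).
After α: (228, 88).
After β⁻: (228, 89).
After β⁻: (228, 90).
Z = 90 is thorium.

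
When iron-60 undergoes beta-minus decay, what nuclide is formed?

Beta-minus decay: mass number changes by +0, atomic number by +1.
A: 60 = 60; Z: 26 + 1 = 27.
Z = 27 is cobalt, so the daughter is cobalt-60.

Co-60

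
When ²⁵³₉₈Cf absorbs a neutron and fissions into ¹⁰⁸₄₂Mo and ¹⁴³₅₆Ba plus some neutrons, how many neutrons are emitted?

Conserve mass number: 254 = 108 + 143 + k, so k = 254 − 251 = 3.
Check atomic number: 98 = 42 + 56 + 0 = 98. ✓

3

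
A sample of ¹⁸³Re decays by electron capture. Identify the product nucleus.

Electron capture: mass number changes by +0, atomic number by -1.
A: 183 = 183; Z: 75 − 1 = 74.
Z = 74 is tungsten, so the daughter is ¹⁸³W.

W-183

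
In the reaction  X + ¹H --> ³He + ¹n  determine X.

triton

Conserve mass number: A + 1 = 3 + 1, so A = 3.
Conserve atomic number: Z + 1 = 2 + 0, so Z = 1.
A = 3 and Z = 1 is ³H — a triton.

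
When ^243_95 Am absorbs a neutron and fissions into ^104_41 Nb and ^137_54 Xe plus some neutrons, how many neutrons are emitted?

Conserve mass number: 244 = 104 + 137 + k, so k = 244 − 241 = 3.
Check atomic number: 95 = 41 + 54 + 0 = 95. ✓

3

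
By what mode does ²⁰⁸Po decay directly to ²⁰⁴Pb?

alpha decay

ΔA = 204 − 208 = -4; ΔZ = 82 − 84 = -2.
A drops by 4 and Z drops by 2 — the signature of alpha emission.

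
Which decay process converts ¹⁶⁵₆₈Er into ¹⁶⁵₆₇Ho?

ΔA = 165 − 165 = 0; ΔZ = 67 − 68 = -1.
A is unchanged and Z drops by 1 — a proton has become a neutron (β⁺ emission or electron capture).

beta-plus decay or electron capture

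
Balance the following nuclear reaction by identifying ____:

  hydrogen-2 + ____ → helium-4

deuteron

Conserve mass number: 2 + A = 4, so A = 2.
Conserve atomic number: 1 + Z = 2, so Z = 1.
A = 2 and Z = 1 is hydrogen-2 — a deuteron.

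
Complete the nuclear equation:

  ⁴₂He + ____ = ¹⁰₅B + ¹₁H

Conserve mass number: 4 + A = 10 + 1, so A = 7.
Conserve atomic number: 2 + Z = 5 + 1, so Z = 4.
Z = 4 is beryllium, so the species is ⁷₄Be.

Be-7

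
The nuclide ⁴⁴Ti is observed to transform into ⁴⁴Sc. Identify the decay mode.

beta-plus decay or electron capture

ΔA = 44 − 44 = 0; ΔZ = 21 − 22 = -1.
A is unchanged and Z drops by 1 — a proton has become a neutron (β⁺ emission or electron capture).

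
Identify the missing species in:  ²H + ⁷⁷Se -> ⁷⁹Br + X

gamma ray

Conserve mass number: 2 + 77 = 79 + A, so A = 0.
Conserve atomic number: 1 + 34 = 35 + Z, so Z = 0.
A = 0 and Z = 0 is γ — a gamma ray.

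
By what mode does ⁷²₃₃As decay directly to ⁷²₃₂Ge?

ΔA = 72 − 72 = 0; ΔZ = 32 − 33 = -1.
A is unchanged and Z drops by 1 — a proton has become a neutron (β⁺ emission or electron capture).

beta-plus decay or electron capture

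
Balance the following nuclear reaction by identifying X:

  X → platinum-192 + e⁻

Conserve mass number: A = 192 + 0, so A = 192.
Conserve atomic number: Z = 78 − 1, so Z = 77.
Z = 77 is iridium, so the species is iridium-192.

Ir-192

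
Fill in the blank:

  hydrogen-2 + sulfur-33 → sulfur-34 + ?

Conserve mass number: 2 + 33 = 34 + A, so A = 1.
Conserve atomic number: 1 + 16 = 16 + Z, so Z = 1.
A = 1 and Z = 1 is hydrogen-1 — a proton.

proton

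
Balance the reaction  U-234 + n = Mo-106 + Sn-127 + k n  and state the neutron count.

Conserve mass number: 235 = 106 + 127 + k, so k = 235 − 233 = 2.
Check atomic number: 92 = 42 + 50 + 0 = 92. ✓

2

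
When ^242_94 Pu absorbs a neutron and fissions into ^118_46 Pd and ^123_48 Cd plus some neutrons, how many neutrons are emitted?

2

Conserve mass number: 243 = 118 + 123 + k, so k = 243 − 241 = 2.
Check atomic number: 94 = 46 + 48 + 0 = 94. ✓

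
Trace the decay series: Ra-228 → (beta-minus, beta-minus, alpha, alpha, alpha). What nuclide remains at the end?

Po-216

Start: (A, Z) = (228, 88).
After β⁻: (228, 89).
After β⁻: (228, 90).
After α: (224, 88).
After α: (220, 86).
After α: (216, 84).
Z = 84 is polonium.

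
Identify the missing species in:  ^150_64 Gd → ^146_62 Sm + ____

Conserve mass number: 150 = 146 + A, so A = 4.
Conserve atomic number: 64 = 62 + Z, so Z = 2.
A = 4 and Z = 2 is ^4_2 He — an alpha particle.

alpha particle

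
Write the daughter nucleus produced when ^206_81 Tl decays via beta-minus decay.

Beta-minus decay: mass number changes by +0, atomic number by +1.
A: 206 = 206; Z: 81 + 1 = 82.
Z = 82 is lead, so the daughter is ^206_82 Pb.

Pb-206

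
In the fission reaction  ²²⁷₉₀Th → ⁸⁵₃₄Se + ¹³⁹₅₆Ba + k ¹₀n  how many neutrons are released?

Conserve mass number: 227 = 85 + 139 + k, so k = 227 − 224 = 3.
Check atomic number: 90 = 34 + 56 + 0 = 90. ✓

3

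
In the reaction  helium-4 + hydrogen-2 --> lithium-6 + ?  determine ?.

Conserve mass number: 4 + 2 = 6 + A, so A = 0.
Conserve atomic number: 2 + 1 = 3 + Z, so Z = 0.
A = 0 and Z = 0 is γ — a gamma ray.

gamma ray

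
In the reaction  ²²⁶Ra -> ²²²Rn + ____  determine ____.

Conserve mass number: 226 = 222 + A, so A = 4.
Conserve atomic number: 88 = 86 + Z, so Z = 2.
A = 4 and Z = 2 is ⁴He — an alpha particle.

alpha particle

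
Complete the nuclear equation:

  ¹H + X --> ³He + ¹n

triton

Conserve mass number: 1 + A = 3 + 1, so A = 3.
Conserve atomic number: 1 + Z = 2 + 0, so Z = 1.
A = 3 and Z = 1 is ³H — a triton.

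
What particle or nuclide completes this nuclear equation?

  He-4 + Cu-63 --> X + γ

Ga-67

Conserve mass number: 4 + 63 = A + 0, so A = 67.
Conserve atomic number: 2 + 29 = Z + 0, so Z = 31.
Z = 31 is gallium, so the species is Ga-67.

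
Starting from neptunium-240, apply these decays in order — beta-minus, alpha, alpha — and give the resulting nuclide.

Start: (A, Z) = (240, 93).
After β⁻: (240, 94).
After α: (236, 92).
After α: (232, 90).
Z = 90 is thorium.

Th-232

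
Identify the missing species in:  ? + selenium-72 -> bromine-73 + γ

proton

Conserve mass number: A + 72 = 73 + 0, so A = 1.
Conserve atomic number: Z + 34 = 35 + 0, so Z = 1.
A = 1 and Z = 1 is hydrogen-1 — a proton.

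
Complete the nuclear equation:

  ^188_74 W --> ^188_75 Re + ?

Conserve mass number: 188 = 188 + A, so A = 0.
Conserve atomic number: 74 = 75 + Z, so Z = -1.
A = 0 and Z = -1 is ^0_-1 e — a beta-minus particle.

beta-minus particle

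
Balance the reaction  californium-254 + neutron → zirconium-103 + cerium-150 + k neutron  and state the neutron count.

Conserve mass number: 255 = 103 + 150 + k, so k = 255 − 253 = 2.
Check atomic number: 98 = 40 + 58 + 0 = 98. ✓

2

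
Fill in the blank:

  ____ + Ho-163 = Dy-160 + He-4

proton

Conserve mass number: A + 163 = 160 + 4, so A = 1.
Conserve atomic number: Z + 67 = 66 + 2, so Z = 1.
A = 1 and Z = 1 is H-1 — a proton.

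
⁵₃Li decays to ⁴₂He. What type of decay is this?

ΔA = 4 − 5 = -1; ΔZ = 2 − 3 = -1.
A drops by 1 and Z drops by 1 — a proton was emitted.

proton emission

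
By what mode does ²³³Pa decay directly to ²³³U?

beta-minus decay

ΔA = 233 − 233 = 0; ΔZ = 92 − 91 = +1.
A is unchanged and Z rises by 1 — a neutron has become a proton (β⁻ decay).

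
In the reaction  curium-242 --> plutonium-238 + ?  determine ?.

Conserve mass number: 242 = 238 + A, so A = 4.
Conserve atomic number: 96 = 94 + Z, so Z = 2.
A = 4 and Z = 2 is helium-4 — an alpha particle.

alpha particle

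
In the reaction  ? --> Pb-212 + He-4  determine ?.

Po-216

Conserve mass number: A = 212 + 4, so A = 216.
Conserve atomic number: Z = 82 + 2, so Z = 84.
Z = 84 is polonium, so the species is Po-216.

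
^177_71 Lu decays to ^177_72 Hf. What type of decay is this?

beta-minus decay

ΔA = 177 − 177 = 0; ΔZ = 72 − 71 = +1.
A is unchanged and Z rises by 1 — a neutron has become a proton (β⁻ decay).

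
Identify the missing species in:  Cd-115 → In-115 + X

Conserve mass number: 115 = 115 + A, so A = 0.
Conserve atomic number: 48 = 49 + Z, so Z = -1.
A = 0 and Z = -1 is e⁻ — a beta-minus particle.

beta-minus particle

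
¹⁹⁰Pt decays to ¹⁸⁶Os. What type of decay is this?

alpha decay

ΔA = 186 − 190 = -4; ΔZ = 76 − 78 = -2.
A drops by 4 and Z drops by 2 — the signature of alpha emission.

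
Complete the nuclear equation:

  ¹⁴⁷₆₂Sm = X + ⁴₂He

Conserve mass number: 147 = A + 4, so A = 143.
Conserve atomic number: 62 = Z + 2, so Z = 60.
Z = 60 is neodymium, so the species is ¹⁴³₆₀Nd.

Nd-143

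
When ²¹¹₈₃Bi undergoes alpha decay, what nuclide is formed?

Alpha decay: mass number changes by -4, atomic number by -2.
A: 211 − 4 = 207; Z: 83 − 2 = 81.
Z = 81 is thallium, so the daughter is ²⁰⁷₈₁Tl.

Tl-207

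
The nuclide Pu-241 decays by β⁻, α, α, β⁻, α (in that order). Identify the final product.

Th-229

Start: (A, Z) = (241, 94).
After β⁻: (241, 95).
After α: (237, 93).
After α: (233, 91).
After β⁻: (233, 92).
After α: (229, 90).
Z = 90 is thorium.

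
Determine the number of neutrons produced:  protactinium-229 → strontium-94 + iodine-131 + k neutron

4

Conserve mass number: 229 = 94 + 131 + k, so k = 229 − 225 = 4.
Check atomic number: 91 = 38 + 53 + 0 = 91. ✓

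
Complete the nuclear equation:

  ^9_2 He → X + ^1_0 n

He-8

Conserve mass number: 9 = A + 1, so A = 8.
Conserve atomic number: 2 = Z + 0, so Z = 2.
Z = 2 is helium, so the species is ^8_2 He.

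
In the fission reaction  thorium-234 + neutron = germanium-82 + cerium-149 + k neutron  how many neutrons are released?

4

Conserve mass number: 235 = 82 + 149 + k, so k = 235 − 231 = 4.
Check atomic number: 90 = 32 + 58 + 0 = 90. ✓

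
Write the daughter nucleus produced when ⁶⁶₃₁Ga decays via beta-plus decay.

Zn-66

Beta-plus decay: mass number changes by +0, atomic number by -1.
A: 66 = 66; Z: 31 − 1 = 30.
Z = 30 is zinc, so the daughter is ⁶⁶₃₀Zn.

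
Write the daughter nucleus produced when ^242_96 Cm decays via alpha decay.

Alpha decay: mass number changes by -4, atomic number by -2.
A: 242 − 4 = 238; Z: 96 − 2 = 94.
Z = 94 is plutonium, so the daughter is ^238_94 Pu.

Pu-238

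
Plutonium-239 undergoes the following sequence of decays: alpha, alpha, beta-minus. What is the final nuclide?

Pa-231

Start: (A, Z) = (239, 94).
After α: (235, 92).
After α: (231, 90).
After β⁻: (231, 91).
Z = 91 is protactinium.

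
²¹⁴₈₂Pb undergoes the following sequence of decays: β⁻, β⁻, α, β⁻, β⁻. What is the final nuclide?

Start: (A, Z) = (214, 82).
After β⁻: (214, 83).
After β⁻: (214, 84).
After α: (210, 82).
After β⁻: (210, 83).
After β⁻: (210, 84).
Z = 84 is polonium.

Po-210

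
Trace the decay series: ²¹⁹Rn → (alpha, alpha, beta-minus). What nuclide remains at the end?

Start: (A, Z) = (219, 86).
After α: (215, 84).
After α: (211, 82).
After β⁻: (211, 83).
Z = 83 is bismuth.

Bi-211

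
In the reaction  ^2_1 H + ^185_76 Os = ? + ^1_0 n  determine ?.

Conserve mass number: 2 + 185 = A + 1, so A = 186.
Conserve atomic number: 1 + 76 = Z + 0, so Z = 77.
Z = 77 is iridium, so the species is ^186_77 Ir.

Ir-186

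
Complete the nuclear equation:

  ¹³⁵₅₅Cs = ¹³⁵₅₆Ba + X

beta-minus particle

Conserve mass number: 135 = 135 + A, so A = 0.
Conserve atomic number: 55 = 56 + Z, so Z = -1.
A = 0 and Z = -1 is ⁰₋₁e — a beta-minus particle.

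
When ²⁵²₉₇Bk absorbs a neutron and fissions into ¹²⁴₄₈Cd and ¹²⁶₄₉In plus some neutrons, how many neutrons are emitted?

Conserve mass number: 253 = 124 + 126 + k, so k = 253 − 250 = 3.
Check atomic number: 97 = 48 + 49 + 0 = 97. ✓

3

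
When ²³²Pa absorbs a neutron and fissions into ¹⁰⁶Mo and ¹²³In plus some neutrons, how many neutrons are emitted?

Conserve mass number: 233 = 106 + 123 + k, so k = 233 − 229 = 4.
Check atomic number: 91 = 42 + 49 + 0 = 91. ✓

4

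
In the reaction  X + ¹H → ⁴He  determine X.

triton

Conserve mass number: A + 1 = 4, so A = 3.
Conserve atomic number: Z + 1 = 2, so Z = 1.
A = 3 and Z = 1 is ³H — a triton.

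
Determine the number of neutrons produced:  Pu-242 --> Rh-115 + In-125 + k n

Conserve mass number: 242 = 115 + 125 + k, so k = 242 − 240 = 2.
Check atomic number: 94 = 45 + 49 + 0 = 94. ✓

2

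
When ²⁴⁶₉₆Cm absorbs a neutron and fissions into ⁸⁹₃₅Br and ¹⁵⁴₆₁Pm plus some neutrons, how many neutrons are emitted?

Conserve mass number: 247 = 89 + 154 + k, so k = 247 − 243 = 4.
Check atomic number: 96 = 35 + 61 + 0 = 96. ✓

4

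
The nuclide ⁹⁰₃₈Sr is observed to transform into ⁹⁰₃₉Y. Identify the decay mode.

ΔA = 90 − 90 = 0; ΔZ = 39 − 38 = +1.
A is unchanged and Z rises by 1 — a neutron has become a proton (β⁻ decay).

beta-minus decay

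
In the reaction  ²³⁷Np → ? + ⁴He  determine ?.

Conserve mass number: 237 = A + 4, so A = 233.
Conserve atomic number: 93 = Z + 2, so Z = 91.
Z = 91 is protactinium, so the species is ²³³Pa.

Pa-233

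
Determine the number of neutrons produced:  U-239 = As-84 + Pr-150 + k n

Conserve mass number: 239 = 84 + 150 + k, so k = 239 − 234 = 5.
Check atomic number: 92 = 33 + 59 + 0 = 92. ✓

5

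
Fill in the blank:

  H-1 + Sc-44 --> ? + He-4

Ca-41

Conserve mass number: 1 + 44 = A + 4, so A = 41.
Conserve atomic number: 1 + 21 = Z + 2, so Z = 20.
Z = 20 is calcium, so the species is Ca-41.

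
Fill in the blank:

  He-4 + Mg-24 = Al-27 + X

proton

Conserve mass number: 4 + 24 = 27 + A, so A = 1.
Conserve atomic number: 2 + 12 = 13 + Z, so Z = 1.
A = 1 and Z = 1 is H-1 — a proton.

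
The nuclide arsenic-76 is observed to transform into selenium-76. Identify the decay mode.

beta-minus decay

ΔA = 76 − 76 = 0; ΔZ = 34 − 33 = +1.
A is unchanged and Z rises by 1 — a neutron has become a proton (β⁻ decay).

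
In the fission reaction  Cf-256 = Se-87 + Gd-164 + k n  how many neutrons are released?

Conserve mass number: 256 = 87 + 164 + k, so k = 256 − 251 = 5.
Check atomic number: 98 = 34 + 64 + 0 = 98. ✓

5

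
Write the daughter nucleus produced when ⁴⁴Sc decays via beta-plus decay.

Beta-plus decay: mass number changes by +0, atomic number by -1.
A: 44 = 44; Z: 21 − 1 = 20.
Z = 20 is calcium, so the daughter is ⁴⁴Ca.

Ca-44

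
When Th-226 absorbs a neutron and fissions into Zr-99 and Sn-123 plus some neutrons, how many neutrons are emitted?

5

Conserve mass number: 227 = 99 + 123 + k, so k = 227 − 222 = 5.
Check atomic number: 90 = 40 + 50 + 0 = 90. ✓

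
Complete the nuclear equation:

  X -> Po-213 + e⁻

Bi-213

Conserve mass number: A = 213 + 0, so A = 213.
Conserve atomic number: Z = 84 − 1, so Z = 83.
Z = 83 is bismuth, so the species is Bi-213.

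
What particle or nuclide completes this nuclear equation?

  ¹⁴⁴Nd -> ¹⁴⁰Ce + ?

Conserve mass number: 144 = 140 + A, so A = 4.
Conserve atomic number: 60 = 58 + Z, so Z = 2.
A = 4 and Z = 2 is ⁴He — an alpha particle.

alpha particle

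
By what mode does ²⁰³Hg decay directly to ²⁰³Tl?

beta-minus decay

ΔA = 203 − 203 = 0; ΔZ = 81 − 80 = +1.
A is unchanged and Z rises by 1 — a neutron has become a proton (β⁻ decay).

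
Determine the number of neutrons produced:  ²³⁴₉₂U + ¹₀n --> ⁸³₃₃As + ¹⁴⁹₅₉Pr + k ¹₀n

Conserve mass number: 235 = 83 + 149 + k, so k = 235 − 232 = 3.
Check atomic number: 92 = 33 + 59 + 0 = 92. ✓

3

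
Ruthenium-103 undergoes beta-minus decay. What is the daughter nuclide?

Rh-103

Beta-minus decay: mass number changes by +0, atomic number by +1.
A: 103 = 103; Z: 44 + 1 = 45.
Z = 45 is rhodium, so the daughter is rhodium-103.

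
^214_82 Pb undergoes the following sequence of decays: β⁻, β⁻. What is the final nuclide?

Start: (A, Z) = (214, 82).
After β⁻: (214, 83).
After β⁻: (214, 84).
Z = 84 is polonium.

Po-214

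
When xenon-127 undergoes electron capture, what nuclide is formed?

Electron capture: mass number changes by +0, atomic number by -1.
A: 127 = 127; Z: 54 − 1 = 53.
Z = 53 is iodine, so the daughter is iodine-127.

I-127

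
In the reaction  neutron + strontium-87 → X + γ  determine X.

Conserve mass number: 1 + 87 = A + 0, so A = 88.
Conserve atomic number: 0 + 38 = Z + 0, so Z = 38.
Z = 38 is strontium, so the species is strontium-88.

Sr-88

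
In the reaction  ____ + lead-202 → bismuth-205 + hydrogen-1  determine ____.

Conserve mass number: A + 202 = 205 + 1, so A = 4.
Conserve atomic number: Z + 82 = 83 + 1, so Z = 2.
A = 4 and Z = 2 is helium-4 — an alpha particle.

alpha particle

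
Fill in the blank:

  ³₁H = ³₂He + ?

Conserve mass number: 3 = 3 + A, so A = 0.
Conserve atomic number: 1 = 2 + Z, so Z = -1.
A = 0 and Z = -1 is ⁰₋₁e — a beta-minus particle.

beta-minus particle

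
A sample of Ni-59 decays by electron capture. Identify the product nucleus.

Co-59

Electron capture: mass number changes by +0, atomic number by -1.
A: 59 = 59; Z: 28 − 1 = 27.
Z = 27 is cobalt, so the daughter is Co-59.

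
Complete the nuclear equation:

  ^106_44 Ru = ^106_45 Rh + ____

beta-minus particle

Conserve mass number: 106 = 106 + A, so A = 0.
Conserve atomic number: 44 = 45 + Z, so Z = -1.
A = 0 and Z = -1 is ^0_-1 e — a beta-minus particle.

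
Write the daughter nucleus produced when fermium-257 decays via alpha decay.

Alpha decay: mass number changes by -4, atomic number by -2.
A: 257 − 4 = 253; Z: 100 − 2 = 98.
Z = 98 is californium, so the daughter is californium-253.

Cf-253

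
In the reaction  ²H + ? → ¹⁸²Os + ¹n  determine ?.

Conserve mass number: 2 + A = 182 + 1, so A = 181.
Conserve atomic number: 1 + Z = 76 + 0, so Z = 75.
Z = 75 is rhenium, so the species is ¹⁸¹Re.

Re-181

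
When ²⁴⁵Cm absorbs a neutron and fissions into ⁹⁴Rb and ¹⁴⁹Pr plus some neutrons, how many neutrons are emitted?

3

Conserve mass number: 246 = 94 + 149 + k, so k = 246 − 243 = 3.
Check atomic number: 96 = 37 + 59 + 0 = 96. ✓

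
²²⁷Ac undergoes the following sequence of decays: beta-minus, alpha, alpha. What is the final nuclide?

Rn-219

Start: (A, Z) = (227, 89).
After β⁻: (227, 90).
After α: (223, 88).
After α: (219, 86).
Z = 86 is radon.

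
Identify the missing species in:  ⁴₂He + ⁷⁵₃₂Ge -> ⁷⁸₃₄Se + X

Conserve mass number: 4 + 75 = 78 + A, so A = 1.
Conserve atomic number: 2 + 32 = 34 + Z, so Z = 0.
A = 1 and Z = 0 is ¹₀n — a neutron.

neutron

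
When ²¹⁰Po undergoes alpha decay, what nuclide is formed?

Alpha decay: mass number changes by -4, atomic number by -2.
A: 210 − 4 = 206; Z: 84 − 2 = 82.
Z = 82 is lead, so the daughter is ²⁰⁶Pb.

Pb-206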